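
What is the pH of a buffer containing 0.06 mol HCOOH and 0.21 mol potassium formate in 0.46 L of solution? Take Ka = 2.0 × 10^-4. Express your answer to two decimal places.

pKa = −log(2.0 × 10^-4) = 3.699
Henderson–Hasselbalch: pH = pKa + log([HCOO-]/[HCOOH]) = 3.699 + log(0.21/0.06)
pH = 3.699 + (+0.544) = 4.24

pH = 4.24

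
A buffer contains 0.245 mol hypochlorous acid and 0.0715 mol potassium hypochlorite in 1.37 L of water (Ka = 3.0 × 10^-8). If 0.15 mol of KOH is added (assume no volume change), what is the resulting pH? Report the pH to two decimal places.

pH = 7.89

OH- converts HOCl to OCl-: HOCl → 0.095 mol, OCl- → 0.221 mol.
pKa = −log(3.0 × 10^-8) = 7.523
Henderson–Hasselbalch with mole ratio 0.221/0.095: pH = 7.523 + (+0.367)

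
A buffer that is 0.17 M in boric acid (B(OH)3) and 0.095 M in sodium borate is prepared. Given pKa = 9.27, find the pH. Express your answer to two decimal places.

pH = pKa + log([A⁻]/[HA]) = 9.27 + log(0.095/0.17)
pH = 9.27 + (-0.253) = 9.02

pH = 9.02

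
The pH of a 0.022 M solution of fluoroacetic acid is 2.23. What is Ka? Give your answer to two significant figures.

[H+] = 10^(-2.23) = 5.89 × 10^-3 M
At equilibrium [HA] = 0.022 − 5.89 × 10^-3 = 1.61 × 10^-2 M
Ka = [H+][A-]/[HA] = (5.89 × 10^-3)² / 1.61 × 10^-2 = 2.2 × 10^-3

Ka = 2.2 × 10^-3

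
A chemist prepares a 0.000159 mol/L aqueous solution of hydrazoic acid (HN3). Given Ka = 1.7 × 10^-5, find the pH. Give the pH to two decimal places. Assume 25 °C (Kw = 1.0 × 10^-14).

HN3 ⇌ N3- + H+
Let x = [H+] at equilibrium. Ka = x²/(0.000159 − x).
The 5% rule fails; solving x² + Ka·x − Ka·C₀ = 0 exactly:
x = [−1.7e-05 + √(1.7e-05² + 1.08e-08)]/2 = 4.42 × 10^-5 M
pH = −log(4.42 × 10^-5) = 4.35

pH = 4.35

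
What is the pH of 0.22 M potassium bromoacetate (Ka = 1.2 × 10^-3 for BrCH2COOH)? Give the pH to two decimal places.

pH = 8.13

BrCH2COO- is the conjugate base of the weak acid BrCH2COOH.
Kb = Kw/Ka = 1.0×10^-14 / 1.2 × 10^-3 = 8.33 × 10^-12
Kb = x²/(0.22 − x) = 8.33 × 10^-12
Neglecting x in the denominator: x = √(8.33 × 10^-12 × 0.22) = 1.35 × 10^-6 M
pOH = −log(1.35 × 10^-6) = 5.87; pH = 14.00 − 5.87 = 8.13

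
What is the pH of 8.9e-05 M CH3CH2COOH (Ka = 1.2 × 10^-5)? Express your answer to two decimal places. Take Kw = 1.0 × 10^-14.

CH3CH2COOH ⇌ CH3CH2COO- + H+
From the ICE table, Ka = [H+]²/(8.9e-05 − [H+]) = 1.2 × 10^-5.
The 5% rule fails; solving [H+]² + Ka·[H+] − Ka·C₀ = 0 exactly:
[H+] = (−Ka + √(Ka² + 4·Ka·C₀))/2 = 2.72 × 10^-5 M
pH = −log[H+] = −log(2.72 × 10^-5) = 4.57

pH = 4.57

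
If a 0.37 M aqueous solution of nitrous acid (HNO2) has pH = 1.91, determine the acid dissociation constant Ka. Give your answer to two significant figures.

[H+] = 10^(-1.91) = 1.23 × 10^-2 M
At equilibrium [HA] = 0.37 − 1.23 × 10^-2 = 3.58 × 10^-1 M
Ka = [H+][A-]/[HA] = (1.23 × 10^-2)² / 3.58 × 10^-1 = 4.2 × 10^-4

Ka = 4.2 × 10^-4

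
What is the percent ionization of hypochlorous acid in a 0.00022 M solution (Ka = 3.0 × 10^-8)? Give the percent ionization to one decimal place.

1.2%

HOCl ⇌ OCl- + H+; let x = [H+] at equilibrium.
x ≈ √(Ka·C₀) = √(3.0 × 10^-8 × 0.00022) = 2.57 × 10^-6 M
% ionization = x/C₀ × 100% = 2.57 × 10^-6/0.00022 × 100% = 1.2%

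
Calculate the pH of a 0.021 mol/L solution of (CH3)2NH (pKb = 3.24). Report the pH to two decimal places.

pH = 11.51

(CH3)2NH + H2O ⇌ (CH3)2NH2+ + OH-
Kb = 10^(−3.24) = 5.75 × 10^-4
Kb = x²/(0.021 − x) = 5.75 × 10^-4
Here C₀/Kb ≈ 36.5, so the small-x approximation fails. Use the quadratic:
x = [−0.000575 + √(0.000575² + 4.83e-05)]/2 = 3.20 × 10^-3 M
pOH = 2.49, so pH = 14.00 − pOH = 11.51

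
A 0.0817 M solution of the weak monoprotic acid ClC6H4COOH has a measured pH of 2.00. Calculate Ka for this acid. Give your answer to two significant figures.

Ka = 1.4 × 10^-3

[H+] = 10^(-2.00) = 1.00 × 10^-2 M
At equilibrium [HA] = 0.0817 − 1.00 × 10^-2 = 7.17 × 10^-2 M
Ka = [H+][A-]/[HA] = (1.00 × 10^-2)² / 7.17 × 10^-2 = 1.4 × 10^-3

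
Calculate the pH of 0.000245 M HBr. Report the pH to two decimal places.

HBr is a strong acid and dissociates completely, so [H+] = 0.000245 M.
pH = -log(0.000245) = 3.61

pH = 3.61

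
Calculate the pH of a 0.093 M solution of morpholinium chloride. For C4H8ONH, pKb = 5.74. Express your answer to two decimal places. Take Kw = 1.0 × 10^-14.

C4H8ONH2+ is the conjugate acid of the weak base C4H8ONH.
Kb = 10^(−5.74) = 1.82 × 10^-6
Ka = Kw/Kb = 1.0×10^-14 / 1.82 × 10^-6 = 5.49 × 10^-9
From the ICE table, Ka = x²/(0.093 − x) = 5.49 × 10^-9.
Assume x ≪ 0.093: x ≈ √(5.49 × 10^-9 × 0.093) = 2.26 × 10^-5 M
pH = −log(2.26 × 10^-5) = 4.65

pH = 4.65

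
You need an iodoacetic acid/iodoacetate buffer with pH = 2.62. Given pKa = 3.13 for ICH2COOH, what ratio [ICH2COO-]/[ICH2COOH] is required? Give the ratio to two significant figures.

pH = pKa + log(r) ⇒ log(r) = 2.62 − 3.13 = -0.51
r = [ICH2COO-]/[ICH2COOH] = 10^(-0.51) = 0.309

ratio = 0.31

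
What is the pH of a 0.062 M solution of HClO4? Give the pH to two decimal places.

HClO4 is a strong acid and dissociates completely, so [H+] = 0.062 M.
pH = -log(0.062) = 1.21

pH = 1.21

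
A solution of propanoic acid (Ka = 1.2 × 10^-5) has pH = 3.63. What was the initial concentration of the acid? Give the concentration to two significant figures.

[H+] = 10^(-3.63) = 2.34 × 10^-4 M = x
Ka = x²/(C₀ − x) ⇒ C₀ = x + x²/Ka
C₀ = 2.34 × 10^-4 + (2.34 × 10^-4)²/(1.2 × 10^-5) = 4.80 × 10^-3 M

C₀ = 4.8 × 10^-3 M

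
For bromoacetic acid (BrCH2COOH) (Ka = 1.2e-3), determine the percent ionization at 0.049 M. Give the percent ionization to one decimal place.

14.5%

BrCH2COOH ⇌ BrCH2COO- + H+; let x = [H+] at equilibrium.
Solve x² + 0.0012x − 5.88e-05 = 0 → x = 7.09 × 10^-3 M
% ionization = x/C₀ × 100% = 7.09 × 10^-3/0.049 × 100% = 14.5%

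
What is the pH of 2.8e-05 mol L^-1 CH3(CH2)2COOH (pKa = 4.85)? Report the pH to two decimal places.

pH = 4.85

CH3(CH2)2COOH ⇌ CH3(CH2)2COO- + H+
Ka = 10^(−4.85) = 1.41 × 10^-5
From the ICE table, Ka = [H+]²/(2.8e-05 − [H+]) = 1.41 × 10^-5.
[H+] is not negligible relative to C₀; solve [H+]² + 1.41e-05·[H+] − 3.95e-10 = 0.
[H+] = (−Ka + √(Ka² + 4·Ka·C₀))/2 = 1.40 × 10^-5 M
pH = −log[H+] = −log(1.40 × 10^-5) = 4.85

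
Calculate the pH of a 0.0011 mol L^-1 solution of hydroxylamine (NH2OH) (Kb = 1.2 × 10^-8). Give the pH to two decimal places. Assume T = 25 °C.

pH = 8.56

NH2OH + H2O ⇌ NH3OH+ + OH-
Kb = x²/(0.0011 − x) = 1.2 × 10^-8
Neglecting x in the denominator: x = √(1.2 × 10^-8 × 0.0011) = 3.63 × 10^-6 M
pOH = 5.44, so pH = 14.00 − pOH = 8.56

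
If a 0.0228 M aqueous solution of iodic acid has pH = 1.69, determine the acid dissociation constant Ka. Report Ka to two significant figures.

Ka = 1.7 × 10^-1

[H+] = 10^(-1.69) = 2.04 × 10^-2 M
At equilibrium [HA] = 0.0228 − 2.04 × 10^-2 = 2.40 × 10^-3 M
Ka = [H+][A-]/[HA] = (2.04 × 10^-2)² / 2.40 × 10^-3 = 1.7 × 10^-1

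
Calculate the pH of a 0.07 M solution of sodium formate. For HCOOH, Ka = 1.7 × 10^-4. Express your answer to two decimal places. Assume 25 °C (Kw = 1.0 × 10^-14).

HCOO- is the conjugate base of the weak acid HCOOH.
Kb = Kw/Ka = 1.0×10^-14 / 1.7 × 10^-4 = 5.88 × 10^-11
Kb = [OH-]²/(0.07 − [OH-]) = 5.88 × 10^-11
Neglecting [OH-] in the denominator: [OH-] = √(5.88 × 10^-11 × 0.07) = 2.03 × 10^-6 M
([OH-]/C₀ = 0.0029% < 5%, so the approximation holds.)
pOH = 5.69, so pH = 14.00 − pOH = 8.31

pH = 8.31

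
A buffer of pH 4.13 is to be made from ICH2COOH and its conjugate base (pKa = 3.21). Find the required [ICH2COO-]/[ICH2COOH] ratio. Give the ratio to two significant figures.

ratio = 8.3

pH = pKa + log(r) ⇒ log(r) = 4.13 − 3.21 = +0.92
r = [ICH2COO-]/[ICH2COOH] = 10^(+0.92) = 8.32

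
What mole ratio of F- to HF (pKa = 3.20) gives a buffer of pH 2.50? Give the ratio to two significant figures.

ratio = 0.20

pH = pKa + log(r) ⇒ log(r) = 2.50 − 3.20 = -0.70
r = [F-]/[HF] = 10^(-0.70) = 0.2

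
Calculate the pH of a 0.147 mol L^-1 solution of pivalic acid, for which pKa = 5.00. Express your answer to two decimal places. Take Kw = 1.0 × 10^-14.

(CH3)3CCOOH ⇌ (CH3)3CCOO- + H+
Ka = 10^(−5.00) = 1.00 × 10^-5
Ka = x²/(0.147 − x) = 1.00 × 10^-5
Assume x ≪ 0.147: x ≈ √(1.00 × 10^-5 × 0.147) = 1.21 × 10^-3 M
Check: 0.82% ionized — well under 5%, approximation valid.
pH = −log(1.21 × 10^-3) = 2.92

pH = 2.92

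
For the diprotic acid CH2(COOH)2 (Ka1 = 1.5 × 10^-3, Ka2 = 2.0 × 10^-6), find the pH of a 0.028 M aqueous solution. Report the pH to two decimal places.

pH = 2.24

Ka1 ≫ Ka2, so treat the first dissociation as the only significant source of H+.
Ka1 = x²/(0.028 − x) = 1.5 × 10^-3
Solving the quadratic: x = (−Ka1 + √(Ka1² + 4·Ka1·C₀))/2 = 5.77 × 10^-3 M
pH = −log(5.77 × 10^-3) = 2.24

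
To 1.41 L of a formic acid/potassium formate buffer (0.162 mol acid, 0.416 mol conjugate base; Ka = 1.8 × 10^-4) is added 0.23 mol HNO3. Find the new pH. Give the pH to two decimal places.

Added H+ converts HCOO- to HCOOH: HCOOH → 0.392 mol, HCOO- → 0.186 mol.
pKa = −log(1.8 × 10^-4) = 3.745
pH = pKa + log(n_HCOO-/n_HCOOH) = 3.745 + log(0.186/0.392) = 3.745 + (-0.324)

pH = 3.42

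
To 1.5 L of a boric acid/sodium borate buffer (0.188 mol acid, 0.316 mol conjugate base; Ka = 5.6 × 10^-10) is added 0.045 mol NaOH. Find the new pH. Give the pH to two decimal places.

OH- converts B(OH)3 to B(OH)4-: B(OH)3 → 0.143 mol, B(OH)4- → 0.361 mol.
pKa = −log(5.6 × 10^-10) = 9.252
Henderson–Hasselbalch with mole ratio 0.361/0.143: pH = 9.252 + (+0.402)

pH = 9.65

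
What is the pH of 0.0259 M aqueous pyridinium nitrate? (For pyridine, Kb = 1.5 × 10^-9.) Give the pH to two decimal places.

C5H5NH+ is the conjugate acid of the weak base C5H5N.
Ka = Kw/Kb = 1.0×10^-14 / 1.5 × 10^-9 = 6.67 × 10^-6
Let x = [H+] at equilibrium. Ka = x²/(0.0259 − x).
Neglecting x in the denominator: x = √(6.67 × 10^-6 × 0.0259) = 4.16 × 10^-4 M
(x/C₀ = 1.6% < 5%, so the approximation holds.)
pH = −log[H+] = −log(4.16 × 10^-4) = 3.38

pH = 3.38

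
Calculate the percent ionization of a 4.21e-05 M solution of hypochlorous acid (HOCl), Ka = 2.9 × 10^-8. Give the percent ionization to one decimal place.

HOCl ⇌ OCl- + H+; let x = [H+] at equilibrium.
x ≈ √(Ka·C₀) = √(2.9 × 10^-8 × 4.21e-05) = 1.10 × 10^-6 M
Fraction ionized = 1.10 × 10^-6 / 4.21e-05 = 0.0261 → 2.6%

2.6%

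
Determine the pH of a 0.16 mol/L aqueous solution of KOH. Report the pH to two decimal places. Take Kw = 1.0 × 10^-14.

KOH is a strong base; [OH-] = 0.16 M.
pOH = -log(0.16) = 0.80
pH = 14.00 - 0.80 = 13.20

pH = 13.20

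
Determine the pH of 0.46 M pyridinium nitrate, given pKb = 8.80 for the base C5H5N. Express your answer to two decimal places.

C5H5NH+ is the conjugate acid of the weak base C5H5N.
Kb = 10^(−8.80) = 1.58 × 10^-9
Ka = Kw/Kb = 1.0×10^-14 / 1.58 × 10^-9 = 6.33 × 10^-6
From the ICE table, Ka = x²/(0.46 − x) = 6.33 × 10^-6.
Since Ka ≪ C₀, x ≈ √(Ka·C₀) = 1.71 × 10^-3 M.
Check: 0.37% ionized — well under 5%, approximation valid.
pH = −log(1.71 × 10^-3) = 2.77

pH = 2.77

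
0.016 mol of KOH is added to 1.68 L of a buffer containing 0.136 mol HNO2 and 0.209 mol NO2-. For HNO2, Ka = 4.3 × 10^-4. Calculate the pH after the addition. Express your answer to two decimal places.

pH = 3.64

After neutralization: n(HNO2) = 0.12 mol, n(NO2-) = 0.225 mol.
pKa = −log(4.3 × 10^-4) = 3.367
pH = pKa + log(n_NO2-/n_HNO2) = 3.367 + log(0.225/0.12) = 3.367 + (+0.273)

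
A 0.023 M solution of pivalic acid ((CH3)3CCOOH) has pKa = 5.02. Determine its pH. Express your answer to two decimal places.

pH = 3.33

(CH3)3CCOOH ⇌ (CH3)3CCOO- + H+
Ka = 10^(−5.02) = 9.55 × 10^-6
Ka = x²/(0.023 − x) = 9.55 × 10^-6
Neglecting x in the denominator: x = √(9.55 × 10^-6 × 0.023) = 4.69 × 10^-4 M
pH = −log(4.69 × 10^-4) = 3.33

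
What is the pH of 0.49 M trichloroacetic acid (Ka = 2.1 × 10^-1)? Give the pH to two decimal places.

pH = 0.63

Cl3CCOOH ⇌ Cl3CCOO- + H+
From the ICE table, Ka = x²/(0.49 − x) = 2.1 × 10^-1.
The 5% rule fails; solving x² + Ka·x − Ka·C₀ = 0 exactly:
x = (−Ka + √(Ka² + 4·Ka·C₀))/2 = 2.33 × 10^-1 M
pH = −log[H+] = −log(2.33 × 10^-1) = 0.63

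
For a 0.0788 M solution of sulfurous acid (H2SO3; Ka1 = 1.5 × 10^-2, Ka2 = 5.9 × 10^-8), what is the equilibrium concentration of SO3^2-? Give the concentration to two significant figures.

5.9 × 10^-8 M

First ionization gives [H+] ≈ [HSO3-] = 2.77 × 10^-2 M.
Second step: Ka2 = [H+][SO3^2-]/[HSO3-] ≈ [SO3^2-] (since [H+] ≈ [HSO3-]).
So [SO3^2-] ≈ Ka2.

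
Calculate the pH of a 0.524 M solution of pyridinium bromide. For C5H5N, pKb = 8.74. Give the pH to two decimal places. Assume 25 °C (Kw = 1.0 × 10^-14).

C5H5NH+ is the conjugate acid of the weak base C5H5N.
Kb = 10^(−8.74) = 1.82 × 10^-9
Ka = Kw/Kb = 1.0×10^-14 / 1.82 × 10^-9 = 5.49 × 10^-6
From the ICE table, Ka = [H+]²/(0.524 − [H+]) = 5.49 × 10^-6.
Neglecting [H+] in the denominator: [H+] = √(5.49 × 10^-6 × 0.524) = 1.70 × 10^-3 M
([H+]/C₀ = 0.32% < 5%, so the approximation holds.)
pH = −log[H+] = −log(1.70 × 10^-3) = 2.77

pH = 2.77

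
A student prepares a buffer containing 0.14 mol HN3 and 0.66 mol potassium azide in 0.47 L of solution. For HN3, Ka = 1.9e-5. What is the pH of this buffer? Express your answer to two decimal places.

pH = 5.39

pKa = −log(1.9 × 10^-5) = 4.721
Henderson–Hasselbalch: pH = pKa + log([N3-]/[HN3]) = 4.721 + log(0.66/0.14)
pH = 4.721 + (+0.673) = 5.39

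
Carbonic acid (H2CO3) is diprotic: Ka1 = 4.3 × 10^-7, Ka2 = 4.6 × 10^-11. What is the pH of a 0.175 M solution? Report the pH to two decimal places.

pH = 3.56

Ka1 ≫ Ka2, so treat the first dissociation as the only significant source of H+.
Ka1 = x²/(0.175 − x) = 4.3 × 10^-7
x ≈ √(4.3 × 10^-7 × 0.175) = 2.74 × 10^-4 M
pH = −log(2.74 × 10^-4) = 3.56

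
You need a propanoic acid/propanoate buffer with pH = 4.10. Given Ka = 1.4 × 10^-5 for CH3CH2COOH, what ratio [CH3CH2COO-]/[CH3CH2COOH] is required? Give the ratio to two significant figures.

pKa = -log(1.4 × 10^-5) = 4.854
pH = pKa + log(r) ⇒ log(r) = 4.10 − 4.854 = -0.754
r = [CH3CH2COO-]/[CH3CH2COOH] = 10^(-0.754) = 0.176

ratio = 0.18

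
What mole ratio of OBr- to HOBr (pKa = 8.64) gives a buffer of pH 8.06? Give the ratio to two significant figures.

pH = pKa + log(r) ⇒ log(r) = 8.06 − 8.64 = -0.58
r = [OBr-]/[HOBr] = 10^(-0.58) = 0.263

ratio = 0.26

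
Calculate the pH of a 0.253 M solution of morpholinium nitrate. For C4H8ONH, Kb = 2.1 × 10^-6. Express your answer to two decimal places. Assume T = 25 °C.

pH = 4.46

C4H8ONH2+ is the conjugate acid of the weak base C4H8ONH.
Ka = Kw/Kb = 1.0×10^-14 / 2.1 × 10^-6 = 4.76 × 10^-9
Ka = [H+]²/(0.253 − [H+]) = 4.76 × 10^-9
Since Ka ≪ C₀, [H+] ≈ √(Ka·C₀) = 3.47 × 10^-5 M.
pH = −log[H+] = −log(3.47 × 10^-5) = 4.46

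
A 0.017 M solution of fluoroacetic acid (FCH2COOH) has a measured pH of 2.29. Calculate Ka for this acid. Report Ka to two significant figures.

[H+] = 10^(-2.29) = 5.13 × 10^-3 M
At equilibrium [HA] = 0.017 − 5.13 × 10^-3 = 1.19 × 10^-2 M
Ka = [H+][A-]/[HA] = (5.13 × 10^-3)² / 1.19 × 10^-2 = 2.2 × 10^-3

Ka = 2.2 × 10^-3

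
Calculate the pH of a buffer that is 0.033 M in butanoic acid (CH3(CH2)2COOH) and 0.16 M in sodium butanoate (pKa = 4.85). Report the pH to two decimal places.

pH = 5.54

pH = pKa + log([A⁻]/[HA]) = 4.85 + log(0.16/0.033)
pH = 4.85 + (+0.686) = 5.54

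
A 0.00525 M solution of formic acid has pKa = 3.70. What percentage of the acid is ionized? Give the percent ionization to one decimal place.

17.7%

HCOOH ⇌ HCOO- + H+; let x = [H+] at equilibrium.
Ka = 10^(−3.70) = 2.00 × 10^-4
Ka = x²/(C₀ − x); solving the quadratic gives x = 9.30 × 10^-4 M.
% ionization = x/C₀ × 100% = 9.30 × 10^-4/0.00525 × 100% = 17.7%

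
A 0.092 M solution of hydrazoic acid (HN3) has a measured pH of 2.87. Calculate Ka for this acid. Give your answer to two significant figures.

[H+] = 10^(-2.87) = 1.35 × 10^-3 M
At equilibrium [HA] = 0.092 − 1.35 × 10^-3 = 9.06 × 10^-2 M
Ka = [H+][A-]/[HA] = (1.35 × 10^-3)² / 9.06 × 10^-2 = 2.0 × 10^-5

Ka = 2.0 × 10^-5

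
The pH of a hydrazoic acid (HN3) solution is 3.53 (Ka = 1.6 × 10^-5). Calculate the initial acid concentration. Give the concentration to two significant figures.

[H+] = 10^(-3.53) = 2.95 × 10^-4 M = x
Ka = x²/(C₀ − x) ⇒ C₀ = x + x²/Ka
C₀ = 2.95 × 10^-4 + (2.95 × 10^-4)²/(1.6 × 10^-5) = 5.73 × 10^-3 M

C₀ = 5.7 × 10^-3 M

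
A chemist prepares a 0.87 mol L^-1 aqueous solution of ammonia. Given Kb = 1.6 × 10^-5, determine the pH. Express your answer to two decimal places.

NH3 + H2O ⇌ NH4+ + OH-
Kb = x²/(0.87 − x) = 1.6 × 10^-5
Assume x ≪ 0.87: x ≈ √(1.6 × 10^-5 × 0.87) = 3.73 × 10^-3 M
Check: 0.43% ionized — well under 5%, approximation valid.
pOH = −log(3.73 × 10^-3) = 2.43; pH = 14.00 − 2.43 = 11.57

pH = 11.57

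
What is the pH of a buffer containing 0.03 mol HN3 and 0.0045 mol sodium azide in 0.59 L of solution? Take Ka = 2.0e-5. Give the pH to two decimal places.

pH = 3.88

pKa = −log(2.0 × 10^-5) = 4.699
Henderson–Hasselbalch: pH = pKa + log([N3-]/[HN3]) = 4.699 + log(0.0045/0.03)
pH = 4.699 + (-0.824) = 3.88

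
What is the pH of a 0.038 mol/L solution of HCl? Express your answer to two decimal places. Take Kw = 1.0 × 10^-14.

pH = 1.42

HCl is a strong acid and dissociates completely, so [H+] = 0.038 M.
pH = -log(0.038) = 1.42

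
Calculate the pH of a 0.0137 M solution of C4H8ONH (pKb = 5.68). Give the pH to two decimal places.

pH = 10.23

C4H8ONH + H2O ⇌ C4H8ONH2+ + OH-
Kb = 10^(−5.68) = 2.09 × 10^-6
Let x = [OH-] at equilibrium. Kb = x²/(0.0137 − x).
Assume x ≪ 0.0137: x ≈ √(2.09 × 10^-6 × 0.0137) = 1.69 × 10^-4 M
pOH = 3.77, so pH = 14.00 − pOH = 10.23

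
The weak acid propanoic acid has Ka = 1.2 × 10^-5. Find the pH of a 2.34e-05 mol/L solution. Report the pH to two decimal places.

CH3CH2COOH ⇌ CH3CH2COO- + H+
Ka = x²/(2.34e-05 − x) = 1.2 × 10^-5
The 5% rule fails; solving x² + Ka·x − Ka·C₀ = 0 exactly:
x = [−1.2e-05 + √(1.2e-05² + 1.12e-09)]/2 = 1.18 × 10^-5 M
pH = −log[H+] = −log(1.18 × 10^-5) = 4.93

pH = 4.93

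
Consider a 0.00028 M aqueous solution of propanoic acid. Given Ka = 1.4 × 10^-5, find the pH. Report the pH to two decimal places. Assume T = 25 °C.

CH3CH2COOH ⇌ CH3CH2COO- + H+
Ka = [H+]²/(0.00028 − [H+]) = 1.4 × 10^-5
Here C₀/Ka ≈ 20, so the small-[H+] approximation fails. Use the quadratic:
[H+] = (−Ka + √(Ka² + 4·Ka·C₀))/2 = 5.60 × 10^-5 M
pH = −log(5.60 × 10^-5) = 4.25

pH = 4.25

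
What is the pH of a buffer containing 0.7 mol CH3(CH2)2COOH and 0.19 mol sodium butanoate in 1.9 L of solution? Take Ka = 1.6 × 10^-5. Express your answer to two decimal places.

pH = 4.23

pKa = −log(1.6 × 10^-5) = 4.796
Henderson–Hasselbalch: pH = pKa + log([CH3(CH2)2COO-]/[CH3(CH2)2COOH]) = 4.796 + log(0.19/0.7)
pH = 4.796 + (-0.566) = 4.23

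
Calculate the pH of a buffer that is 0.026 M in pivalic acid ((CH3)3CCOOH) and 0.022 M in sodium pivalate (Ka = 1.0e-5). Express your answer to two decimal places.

pH = 4.93

pKa = −log(1.0 × 10^-5) = 5.000
pH = pKa + log([A⁻]/[HA]) = 5.000 + log(0.022/0.026)
pH = 5.000 + (-0.073) = 4.93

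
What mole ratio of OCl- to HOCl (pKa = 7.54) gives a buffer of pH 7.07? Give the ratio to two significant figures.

pH = pKa + log(r) ⇒ log(r) = 7.07 − 7.54 = -0.47
r = [OCl-]/[HOCl] = 10^(-0.47) = 0.339

ratio = 0.34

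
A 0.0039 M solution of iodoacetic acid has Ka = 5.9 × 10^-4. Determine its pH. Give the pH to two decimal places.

ICH2COOH ⇌ ICH2COO- + H+
Let x = [H+] at equilibrium. Ka = x²/(0.0039 − x).
x is not negligible relative to C₀; solve x² + 0.00059·x − 2.3e-06 = 0.
x = (−Ka + √(Ka² + 4·Ka·C₀))/2 = 1.25 × 10^-3 M
pH = −log[H+] = −log(1.25 × 10^-3) = 2.90

pH = 2.90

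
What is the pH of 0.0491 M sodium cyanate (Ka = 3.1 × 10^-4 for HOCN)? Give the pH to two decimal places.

OCN- is the conjugate base of the weak acid HOCN.
Kb = Kw/Ka = 1.0×10^-14 / 3.1 × 10^-4 = 3.23 × 10^-11
From the ICE table, Kb = [OH-]²/(0.0491 − [OH-]) = 3.23 × 10^-11.
Assume [OH-] ≪ 0.0491: [OH-] ≈ √(3.23 × 10^-11 × 0.0491) = 1.26 × 10^-6 M
([OH-]/C₀ = 0.0026% < 5%, so the approximation holds.)
pOH = 5.90, so pH = 14.00 − pOH = 8.10

pH = 8.10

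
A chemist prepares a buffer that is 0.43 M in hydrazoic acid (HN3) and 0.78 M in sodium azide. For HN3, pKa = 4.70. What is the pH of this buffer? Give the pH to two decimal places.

pH = 4.96

Using pH = pKa + log([base]/[acid]) with [base]/[acid] = 0.78/0.43:
pH = 4.70 + (+0.259) = 4.96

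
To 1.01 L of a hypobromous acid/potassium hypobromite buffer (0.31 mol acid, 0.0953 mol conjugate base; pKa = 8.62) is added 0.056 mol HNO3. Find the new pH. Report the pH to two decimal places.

pH = 7.65

Added H+ converts OBr- to HOBr: HOBr → 0.366 mol, OBr- → 0.0393 mol.
Henderson–Hasselbalch with mole ratio 0.0393/0.366: pH = 8.62 + (-0.969)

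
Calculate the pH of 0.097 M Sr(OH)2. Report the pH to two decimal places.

Sr(OH)2 is a strong base (each formula unit releases 2 OH-); [OH-] = 0.194 M.
pOH = -log(0.194) = 0.71
pH = 14.00 - 0.71 = 13.29

pH = 13.29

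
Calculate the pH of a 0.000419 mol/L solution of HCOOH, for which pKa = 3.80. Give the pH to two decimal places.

pH = 3.72

HCOOH ⇌ HCOO- + H+
Ka = 10^(−3.80) = 1.58 × 10^-4
Ka = [H+]²/(0.000419 − [H+]) = 1.58 × 10^-4
Here C₀/Ka ≈ 2.65, so the small-[H+] approximation fails. Use the quadratic:
[H+] = (−Ka + √(Ka² + 4·Ka·C₀))/2 = 1.90 × 10^-4 M
pH = −log[H+] = −log(1.90 × 10^-4) = 3.72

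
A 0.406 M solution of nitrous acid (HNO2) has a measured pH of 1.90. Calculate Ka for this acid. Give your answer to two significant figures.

Ka = 4.0 × 10^-4

[H+] = 10^(-1.90) = 1.26 × 10^-2 M
At equilibrium [HA] = 0.406 − 1.26 × 10^-2 = 3.93 × 10^-1 M
Ka = [H+][A-]/[HA] = (1.26 × 10^-2)² / 3.93 × 10^-1 = 4.0 × 10^-4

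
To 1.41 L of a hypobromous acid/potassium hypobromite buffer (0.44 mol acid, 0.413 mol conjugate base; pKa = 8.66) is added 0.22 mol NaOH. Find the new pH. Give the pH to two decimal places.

pH = 9.12

After neutralization: n(HOBr) = 0.22 mol, n(OBr-) = 0.633 mol.
Henderson–Hasselbalch with mole ratio 0.633/0.22: pH = 8.66 + (+0.459)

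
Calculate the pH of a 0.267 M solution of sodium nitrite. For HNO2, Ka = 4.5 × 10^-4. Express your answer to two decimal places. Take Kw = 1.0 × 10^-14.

pH = 8.39

NO2- is the conjugate base of the weak acid HNO2.
Kb = Kw/Ka = 1.0×10^-14 / 4.5 × 10^-4 = 2.22 × 10^-11
Kb = [OH-]²/(0.267 − [OH-]) = 2.22 × 10^-11
Since Kb ≪ C₀, [OH-] ≈ √(Kb·C₀) = 2.43 × 10^-6 M.
([OH-]/C₀ = 0.00091% < 5%, so the approximation holds.)
pOH = 5.61, so pH = 14.00 − pOH = 8.39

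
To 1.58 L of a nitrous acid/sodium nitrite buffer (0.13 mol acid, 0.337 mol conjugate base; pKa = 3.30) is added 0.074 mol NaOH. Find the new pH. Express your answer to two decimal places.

After neutralization: n(HNO2) = 0.056 mol, n(NO2-) = 0.411 mol.
Henderson–Hasselbalch with mole ratio 0.411/0.056: pH = 3.30 + (+0.866)

pH = 4.17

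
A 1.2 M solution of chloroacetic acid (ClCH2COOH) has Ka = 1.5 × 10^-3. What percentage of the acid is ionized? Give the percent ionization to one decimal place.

ClCH2COOH ⇌ ClCH2COO- + H+; let x = [H+] at equilibrium.
x ≈ √(Ka·C₀) = √(1.5 × 10^-3 × 1.2) = 4.24 × 10^-2 M
% ionization = x/C₀ × 100% = 4.24 × 10^-2/1.2 × 100% = 3.5%

3.5%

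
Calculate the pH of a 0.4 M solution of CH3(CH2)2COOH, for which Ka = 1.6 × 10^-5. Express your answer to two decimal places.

CH3(CH2)2COOH ⇌ CH3(CH2)2COO- + H+
Ka = [H+]²/(0.4 − [H+]) = 1.6 × 10^-5
Neglecting [H+] in the denominator: [H+] = √(1.6 × 10^-5 × 0.4) = 2.53 × 10^-3 M
pH = −log[H+] = −log(2.53 × 10^-3) = 2.60

pH = 2.60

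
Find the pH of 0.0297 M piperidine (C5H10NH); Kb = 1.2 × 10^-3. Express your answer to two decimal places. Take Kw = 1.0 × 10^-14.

C5H10NH + H2O ⇌ C5H10NH2+ + OH-
Kb = x²/(0.0297 − x) = 1.2 × 10^-3
x is not negligible relative to C₀; solve x² + 0.0012·x − 3.56e-05 = 0.
x = [−0.0012 + √(0.0012² + 0.000143)]/2 = 5.40 × 10^-3 M
pOH = 2.27, so pH = 14.00 − pOH = 11.73

pH = 11.73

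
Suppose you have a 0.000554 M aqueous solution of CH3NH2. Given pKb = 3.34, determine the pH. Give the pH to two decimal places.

pH = 10.51

CH3NH2 + H2O ⇌ CH3NH3+ + OH-
Kb = 10^(−3.34) = 4.57 × 10^-4
Kb = [OH-]²/(0.000554 − [OH-]) = 4.57 × 10^-4
[OH-] is not negligible relative to C₀; solve [OH-]² + 0.000457·[OH-] − 2.53e-07 = 0.
[OH-] = (−Kb + √(Kb² + 4·Kb·C₀))/2 = 3.24 × 10^-4 M
pOH = 3.49, so pH = 14.00 − pOH = 10.51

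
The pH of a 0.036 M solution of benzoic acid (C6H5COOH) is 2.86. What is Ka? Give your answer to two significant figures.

[H+] = 10^(-2.86) = 1.38 × 10^-3 M
At equilibrium [HA] = 0.036 − 1.38 × 10^-3 = 3.46 × 10^-2 M
Ka = [H+][A-]/[HA] = (1.38 × 10^-3)² / 3.46 × 10^-2 = 5.5 × 10^-5

Ka = 5.5 × 10^-5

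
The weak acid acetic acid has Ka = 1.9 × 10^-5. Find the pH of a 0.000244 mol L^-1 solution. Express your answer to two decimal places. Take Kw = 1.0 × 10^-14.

CH3COOH ⇌ CH3COO- + H+
Ka = x²/(0.000244 − x) = 1.9 × 10^-5
The 5% rule fails; solving x² + Ka·x − Ka·C₀ = 0 exactly:
x = [−1.9e-05 + √(1.9e-05² + 1.85e-08)]/2 = 5.92 × 10^-5 M
pH = −log(5.92 × 10^-5) = 4.23

pH = 4.23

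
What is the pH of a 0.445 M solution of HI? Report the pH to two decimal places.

pH = 0.35

HI is a strong acid and dissociates completely, so [H+] = 0.445 M.
pH = -log(0.445) = 0.35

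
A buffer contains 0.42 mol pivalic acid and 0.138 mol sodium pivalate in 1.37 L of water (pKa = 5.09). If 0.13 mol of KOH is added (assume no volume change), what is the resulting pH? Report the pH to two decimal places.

pH = 5.06

After neutralization: n((CH3)3CCOOH) = 0.29 mol, n((CH3)3CCOO-) = 0.268 mol.
pH = pKa + log(n_(CH3)3CCOO-/n_(CH3)3CCOOH) = 5.09 + log(0.268/0.29) = 5.09 + (-0.034)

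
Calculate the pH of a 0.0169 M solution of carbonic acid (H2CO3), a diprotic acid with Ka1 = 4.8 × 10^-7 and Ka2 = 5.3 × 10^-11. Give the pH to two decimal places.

pH = 4.05

Since Ka1 ≫ Ka2, the first ionization dominates [H+].
Ka1 = x²/(0.0169 − x) = 4.8 × 10^-7
x ≈ √(4.8 × 10^-7 × 0.0169) = 9.01 × 10^-5 M
pH = −log(9.01 × 10^-5) = 4.05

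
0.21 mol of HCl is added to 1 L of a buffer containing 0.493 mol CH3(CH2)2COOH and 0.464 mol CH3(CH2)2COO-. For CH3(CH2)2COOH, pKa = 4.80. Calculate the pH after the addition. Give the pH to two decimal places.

pH = 4.36

After neutralization: n(CH3(CH2)2COOH) = 0.703 mol, n(CH3(CH2)2COO-) = 0.254 mol.
pH = pKa + log([A⁻]/[HA]) = 4.80 + log(0.254/0.703) = 4.80 -0.442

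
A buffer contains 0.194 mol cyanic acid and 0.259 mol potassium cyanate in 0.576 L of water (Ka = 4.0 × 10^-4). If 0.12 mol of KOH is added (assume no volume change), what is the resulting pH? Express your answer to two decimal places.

After neutralization: n(HOCN) = 0.074 mol, n(OCN-) = 0.379 mol.
pKa = −log(4.0 × 10^-4) = 3.398
pH = pKa + log(n_OCN-/n_HOCN) = 3.398 + log(0.379/0.074) = 3.398 + (+0.709)

pH = 4.11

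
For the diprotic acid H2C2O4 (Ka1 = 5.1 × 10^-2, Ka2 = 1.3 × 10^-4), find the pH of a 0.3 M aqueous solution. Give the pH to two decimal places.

Ka1 ≫ Ka2, so treat the first dissociation as the only significant source of H+.
Ka1 = x²/(0.3 − x) = 5.1 × 10^-2
Solving the quadratic: x = (−Ka1 + √(Ka1² + 4·Ka1·C₀))/2 = 1.01 × 10^-1 M
pH = −log(1.01 × 10^-1) = 1.00

pH = 1.00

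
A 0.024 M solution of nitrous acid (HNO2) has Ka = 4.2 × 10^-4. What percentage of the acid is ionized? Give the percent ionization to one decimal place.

HNO2 ⇌ NO2- + H+; let x = [H+] at equilibrium.
Ka = x²/(C₀ − x); solving the quadratic gives x = 2.97 × 10^-3 M.
Fraction ionized = 2.97 × 10^-3 / 0.024 = 0.1237 → 12.4%

12.4%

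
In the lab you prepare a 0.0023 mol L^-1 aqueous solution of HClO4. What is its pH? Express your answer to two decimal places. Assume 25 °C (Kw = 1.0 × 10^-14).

HClO4 is a strong acid and dissociates completely, so [H+] = 0.0023 M.
pH = -log(0.0023) = 2.64

pH = 2.64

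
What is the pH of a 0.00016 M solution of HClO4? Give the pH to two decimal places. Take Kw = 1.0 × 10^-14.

pH = 3.80

HClO4 is a strong acid and dissociates completely, so [H+] = 0.00016 M.
pH = -log(0.00016) = 3.80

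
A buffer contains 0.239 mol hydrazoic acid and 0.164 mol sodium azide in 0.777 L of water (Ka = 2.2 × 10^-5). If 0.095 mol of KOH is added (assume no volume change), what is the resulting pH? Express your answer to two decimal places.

pH = 4.91

After neutralization: n(HN3) = 0.144 mol, n(N3-) = 0.259 mol.
pKa = −log(2.2 × 10^-5) = 4.658
Henderson–Hasselbalch with mole ratio 0.259/0.144: pH = 4.658 + (+0.255)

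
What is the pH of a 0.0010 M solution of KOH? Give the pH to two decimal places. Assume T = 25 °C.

KOH is a strong base; [OH-] = 0.001 M.
pOH = -log(0.001) = 3.00
pH = 14.00 - 3.00 = 11.00

pH = 11.00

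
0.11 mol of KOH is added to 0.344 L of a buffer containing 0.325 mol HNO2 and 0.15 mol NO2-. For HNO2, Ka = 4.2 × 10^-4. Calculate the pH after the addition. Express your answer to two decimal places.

pH = 3.46

After neutralization: n(HNO2) = 0.215 mol, n(NO2-) = 0.26 mol.
pKa = −log(4.2 × 10^-4) = 3.377
Henderson–Hasselbalch with mole ratio 0.26/0.215: pH = 3.377 + (+0.083)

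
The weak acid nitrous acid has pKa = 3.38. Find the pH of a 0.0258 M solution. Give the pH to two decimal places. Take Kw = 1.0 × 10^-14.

HNO2 ⇌ NO2- + H+
Ka = 10^(−3.38) = 4.17 × 10^-4
Ka = [H+]²/(0.0258 − [H+]) = 4.17 × 10^-4
[H+] is not negligible relative to C₀; solve [H+]² + 0.000417·[H+] − 1.08e-05 = 0.
[H+] = [−0.000417 + √(0.000417² + 4.3e-05)]/2 = 3.08 × 10^-3 M
pH = −log[H+] = −log(3.08 × 10^-3) = 2.51

pH = 2.51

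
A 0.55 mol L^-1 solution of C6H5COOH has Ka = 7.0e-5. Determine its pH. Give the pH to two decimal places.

pH = 2.21

C6H5COOH ⇌ C6H5COO- + H+
From the ICE table, Ka = [H+]²/(0.55 − [H+]) = 7.0 × 10^-5.
Since Ka ≪ C₀, [H+] ≈ √(Ka·C₀) = 6.20 × 10^-3 M.
Check: 1.1% ionized — well under 5%, approximation valid.
pH = −log[H+] = −log(6.20 × 10^-3) = 2.21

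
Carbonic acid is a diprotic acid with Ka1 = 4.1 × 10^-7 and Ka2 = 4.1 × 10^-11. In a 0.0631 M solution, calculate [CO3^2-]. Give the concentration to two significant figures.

First ionization gives [H+] ≈ [HCO3-] = 1.61 × 10^-4 M.
Second step: Ka2 = [H+][CO3^2-]/[HCO3-] ≈ [CO3^2-] (since [H+] ≈ [HCO3-]).
So [CO3^2-] ≈ Ka2.

4.1 × 10^-11 M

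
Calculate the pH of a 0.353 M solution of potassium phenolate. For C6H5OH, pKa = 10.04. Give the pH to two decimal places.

C6H5O- is the conjugate base of the weak acid C6H5OH.
Ka = 10^(−10.04) = 9.12 × 10^-11
Kb = Kw/Ka = 1.0×10^-14 / 9.12 × 10^-11 = 1.10 × 10^-4
Kb = [OH-]²/(0.353 − [OH-]) = 1.10 × 10^-4
Assume [OH-] ≪ 0.353: [OH-] ≈ √(1.10 × 10^-4 × 0.353) = 6.23 × 10^-3 M
([OH-]/C₀ = 1.8% < 5%, so the approximation holds.)
pOH = 2.21, so pH = 14.00 − pOH = 11.79

pH = 11.79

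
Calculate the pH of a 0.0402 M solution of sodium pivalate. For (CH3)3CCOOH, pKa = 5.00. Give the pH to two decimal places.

pH = 8.80

(CH3)3CCOO- is the conjugate base of the weak acid (CH3)3CCOOH.
Ka = 10^(−5.00) = 1.00 × 10^-5
Kb = Kw/Ka = 1.0×10^-14 / 1.00 × 10^-5 = 1.00 × 10^-9
From the ICE table, Kb = x²/(0.0402 − x) = 1.00 × 10^-9.
Since Kb ≪ C₀, x ≈ √(Kb·C₀) = 6.34 × 10^-6 M.
pOH = 5.20, so pH = 14.00 − pOH = 8.80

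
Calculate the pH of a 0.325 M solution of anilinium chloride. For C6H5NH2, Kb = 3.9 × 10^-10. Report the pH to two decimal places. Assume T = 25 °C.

pH = 2.54

C6H5NH3+ is the conjugate acid of the weak base C6H5NH2.
Ka = Kw/Kb = 1.0×10^-14 / 3.9 × 10^-10 = 2.56 × 10^-5
From the ICE table, Ka = [H+]²/(0.325 − [H+]) = 2.56 × 10^-5.
Neglecting [H+] in the denominator: [H+] = √(2.56 × 10^-5 × 0.325) = 2.88 × 10^-3 M
Check: 0.89% ionized — well under 5%, approximation valid.
pH = −log(2.88 × 10^-3) = 2.54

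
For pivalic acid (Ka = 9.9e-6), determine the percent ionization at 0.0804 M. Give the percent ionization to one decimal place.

(CH3)3CCOOH ⇌ (CH3)3CCOO- + H+; let x = [H+] at equilibrium.
x ≈ √(Ka·C₀) = √(9.9 × 10^-6 × 0.0804) = 8.92 × 10^-4 M
% ionization = x/C₀ × 100% = 8.92 × 10^-4/0.0804 × 100% = 1.1%

1.1%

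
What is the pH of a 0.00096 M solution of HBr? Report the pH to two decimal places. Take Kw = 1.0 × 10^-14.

HBr is a strong acid and dissociates completely, so [H+] = 0.00096 M.
pH = -log(0.00096) = 3.02

pH = 3.02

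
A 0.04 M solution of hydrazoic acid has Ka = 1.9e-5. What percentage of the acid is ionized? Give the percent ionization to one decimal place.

HN3 ⇌ N3- + H+; let x = [H+] at equilibrium.
x ≈ √(Ka·C₀) = √(1.9 × 10^-5 × 0.04) = 8.72 × 10^-4 M
Fraction ionized = 8.72 × 10^-4 / 0.04 = 0.0218 → 2.2%

2.2%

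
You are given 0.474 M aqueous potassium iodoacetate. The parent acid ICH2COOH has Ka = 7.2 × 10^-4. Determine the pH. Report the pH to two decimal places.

pH = 8.41

ICH2COO- is the conjugate base of the weak acid ICH2COOH.
Kb = Kw/Ka = 1.0×10^-14 / 7.2 × 10^-4 = 1.39 × 10^-11
From the ICE table, Kb = x²/(0.474 − x) = 1.39 × 10^-11.
Since Kb ≪ C₀, x ≈ √(Kb·C₀) = 2.57 × 10^-6 M.
Check: 0.00054% ionized — well under 5%, approximation valid.
pOH = −log(2.57 × 10^-6) = 5.59; pH = 14.00 − 5.59 = 8.41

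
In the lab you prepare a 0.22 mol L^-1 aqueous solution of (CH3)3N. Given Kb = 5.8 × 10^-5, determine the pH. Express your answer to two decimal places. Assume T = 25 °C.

pH = 11.55

(CH3)3N + H2O ⇌ (CH3)3NH+ + OH-
From the ICE table, Kb = [OH-]²/(0.22 − [OH-]) = 5.8 × 10^-5.
Assume [OH-] ≪ 0.22: [OH-] ≈ √(5.8 × 10^-5 × 0.22) = 3.57 × 10^-3 M
Check: 1.6% ionized — well under 5%, approximation valid.
pOH = −log(3.57 × 10^-3) = 2.45; pH = 14.00 − 2.45 = 11.55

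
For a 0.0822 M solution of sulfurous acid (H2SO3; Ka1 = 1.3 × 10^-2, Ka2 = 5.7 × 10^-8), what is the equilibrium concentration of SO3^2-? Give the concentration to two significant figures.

5.7 × 10^-8 M

First ionization gives [H+] ≈ [HSO3-] = 2.68 × 10^-2 M.
Second step: Ka2 = [H+][SO3^2-]/[HSO3-] ≈ [SO3^2-] (since [H+] ≈ [HSO3-]).
So [SO3^2-] ≈ Ka2.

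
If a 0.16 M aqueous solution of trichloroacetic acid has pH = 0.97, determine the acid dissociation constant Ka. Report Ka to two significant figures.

[H+] = 10^(-0.97) = 1.07 × 10^-1 M
At equilibrium [HA] = 0.16 − 1.07 × 10^-1 = 5.30 × 10^-2 M
Ka = [H+][A-]/[HA] = (1.07 × 10^-1)² / 5.30 × 10^-2 = 2.2 × 10^-1

Ka = 2.2 × 10^-1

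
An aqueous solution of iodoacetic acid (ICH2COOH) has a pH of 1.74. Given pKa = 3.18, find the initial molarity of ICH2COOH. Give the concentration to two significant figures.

C₀ = 5.2 × 10^-1 M

[H+] = 10^(-1.74) = 1.82 × 10^-2 M = x
Ka = 10^(−3.18) = 6.61 × 10^-4
Ka = x²/(C₀ − x) ⇒ C₀ = x + x²/Ka
C₀ = 1.82 × 10^-2 + (1.82 × 10^-2)²/(6.61 × 10^-4) = 5.19 × 10^-1 M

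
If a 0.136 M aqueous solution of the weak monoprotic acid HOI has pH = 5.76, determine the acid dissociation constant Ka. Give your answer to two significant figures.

[H+] = 10^(-5.76) = 1.74 × 10^-6 M
At equilibrium [HA] = 0.136 − 1.74 × 10^-6 = 1.36 × 10^-1 M
Ka = [H+][A-]/[HA] = (1.74 × 10^-6)² / 1.36 × 10^-1 = 2.2 × 10^-11

Ka = 2.2 × 10^-11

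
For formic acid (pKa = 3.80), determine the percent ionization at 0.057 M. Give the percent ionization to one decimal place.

5.1%

HCOOH ⇌ HCOO- + H+; let x = [H+] at equilibrium.
Ka = 10^(−3.80) = 1.58 × 10^-4
Solve x² + 0.000158x − 9.01e-06 = 0 → x = 2.92 × 10^-3 M
Fraction ionized = 2.92 × 10^-3 / 0.057 = 0.0512 → 5.1%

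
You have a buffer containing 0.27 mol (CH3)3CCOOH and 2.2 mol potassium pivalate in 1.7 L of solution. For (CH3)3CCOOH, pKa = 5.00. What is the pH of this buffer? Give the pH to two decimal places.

pH = 5.91

Using pH = pKa + log([base]/[acid]) with [base]/[acid] = 2.2/0.27:
pH = 5.00 + (+0.911) = 5.91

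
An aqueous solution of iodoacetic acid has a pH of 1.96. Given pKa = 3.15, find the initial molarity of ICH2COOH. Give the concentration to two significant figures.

[H+] = 10^(-1.96) = 1.10 × 10^-2 M = x
Ka = 10^(−3.15) = 7.08 × 10^-4
Ka = x²/(C₀ − x) ⇒ C₀ = x + x²/Ka
C₀ = 1.10 × 10^-2 + (1.10 × 10^-2)²/(7.08 × 10^-4) = 1.82 × 10^-1 M

C₀ = 1.8 × 10^-1 M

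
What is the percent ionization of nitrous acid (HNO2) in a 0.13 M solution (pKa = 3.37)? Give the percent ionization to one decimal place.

5.6%

HNO2 ⇌ NO2- + H+; let x = [H+] at equilibrium.
Ka = 10^(−3.37) = 4.27 × 10^-4
Ka = x²/(C₀ − x); solving the quadratic gives x = 7.24 × 10^-3 M.
% ionization = x/C₀ × 100% = 7.24 × 10^-3/0.13 × 100% = 5.6%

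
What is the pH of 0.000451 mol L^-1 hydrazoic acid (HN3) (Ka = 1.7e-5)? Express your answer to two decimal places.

HN3 ⇌ N3- + H+
From the ICE table, Ka = [H+]²/(0.000451 − [H+]) = 1.7 × 10^-5.
The 5% rule fails; solving [H+]² + Ka·[H+] − Ka·C₀ = 0 exactly:
[H+] = (−Ka + √(Ka² + 4·Ka·C₀))/2 = 7.95 × 10^-5 M
pH = −log(7.95 × 10^-5) = 4.10

pH = 4.10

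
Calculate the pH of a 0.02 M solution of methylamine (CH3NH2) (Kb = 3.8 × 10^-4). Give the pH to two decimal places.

pH = 11.41

CH3NH2 + H2O ⇌ CH3NH3+ + OH-
From the ICE table, Kb = [OH-]²/(0.02 − [OH-]) = 3.8 × 10^-4.
The 5% rule fails; solving [OH-]² + Kb·[OH-] − Kb·C₀ = 0 exactly:
[OH-] = [−0.00038 + √(0.00038² + 3.04e-05)]/2 = 2.57 × 10^-3 M
pOH = −log(2.57 × 10^-3) = 2.59; pH = 14.00 − 2.59 = 11.41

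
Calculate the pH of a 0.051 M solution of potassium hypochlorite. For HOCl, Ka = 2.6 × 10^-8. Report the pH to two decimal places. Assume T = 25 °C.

pH = 10.15

OCl- is the conjugate base of the weak acid HOCl.
Kb = Kw/Ka = 1.0×10^-14 / 2.6 × 10^-8 = 3.85 × 10^-7
From the ICE table, Kb = x²/(0.051 − x) = 3.85 × 10^-7.
Since Kb ≪ C₀, x ≈ √(Kb·C₀) = 1.40 × 10^-4 M.
(x/C₀ = 0.27% < 5%, so the approximation holds.)
pOH = 3.85, so pH = 14.00 − pOH = 10.15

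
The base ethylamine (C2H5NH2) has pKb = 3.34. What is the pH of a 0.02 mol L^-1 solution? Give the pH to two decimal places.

C2H5NH2 + H2O ⇌ C2H5NH3+ + OH-
Kb = 10^(−3.34) = 4.57 × 10^-4
Kb = [OH-]²/(0.02 − [OH-]) = 4.57 × 10^-4
[OH-] is not negligible relative to C₀; solve [OH-]² + 0.000457·[OH-] − 9.14e-06 = 0.
[OH-] = (−Kb + √(Kb² + 4·Kb·C₀))/2 = 2.80 × 10^-3 M
pOH = −log(2.80 × 10^-3) = 2.55; pH = 14.00 − 2.55 = 11.45

pH = 11.45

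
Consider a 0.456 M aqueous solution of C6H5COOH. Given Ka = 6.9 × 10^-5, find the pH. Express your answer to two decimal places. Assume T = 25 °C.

C6H5COOH ⇌ C6H5COO- + H+
Ka = x²/(0.456 − x) = 6.9 × 10^-5
Since Ka ≪ C₀, x ≈ √(Ka·C₀) = 5.61 × 10^-3 M.
pH = −log[H+] = −log(5.61 × 10^-3) = 2.25

pH = 2.25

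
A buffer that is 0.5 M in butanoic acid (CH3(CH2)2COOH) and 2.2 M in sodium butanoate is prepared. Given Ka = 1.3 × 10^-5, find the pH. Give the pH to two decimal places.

pH = 5.53

pKa = −log(1.3 × 10^-5) = 4.886
Henderson–Hasselbalch: pH = pKa + log([CH3(CH2)2COO-]/[CH3(CH2)2COOH]) = 4.886 + log(2.2/0.5)
pH = 4.886 + (+0.643) = 5.53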